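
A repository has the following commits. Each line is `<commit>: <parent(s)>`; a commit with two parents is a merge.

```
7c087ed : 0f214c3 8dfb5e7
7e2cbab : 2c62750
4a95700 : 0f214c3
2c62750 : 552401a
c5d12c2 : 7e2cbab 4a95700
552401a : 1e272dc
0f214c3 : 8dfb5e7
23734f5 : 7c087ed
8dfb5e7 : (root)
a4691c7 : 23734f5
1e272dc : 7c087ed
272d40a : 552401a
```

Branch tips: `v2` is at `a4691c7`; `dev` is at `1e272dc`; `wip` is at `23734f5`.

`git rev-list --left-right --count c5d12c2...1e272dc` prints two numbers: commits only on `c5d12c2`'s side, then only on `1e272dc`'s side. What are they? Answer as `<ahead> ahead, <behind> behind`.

5 ahead, 0 behind

Reachable from c5d12c2: {0f214c3, 1e272dc, 2c62750, 4a95700, 552401a, 7c087ed, 7e2cbab, 8dfb5e7, c5d12c2}.
Reachable from 1e272dc: {0f214c3, 1e272dc, 7c087ed, 8dfb5e7}.
Only in c5d12c2's history (ahead): {2c62750, 4a95700, 552401a, 7e2cbab, c5d12c2} — 5.
Only in 1e272dc's history (behind): {} — 0.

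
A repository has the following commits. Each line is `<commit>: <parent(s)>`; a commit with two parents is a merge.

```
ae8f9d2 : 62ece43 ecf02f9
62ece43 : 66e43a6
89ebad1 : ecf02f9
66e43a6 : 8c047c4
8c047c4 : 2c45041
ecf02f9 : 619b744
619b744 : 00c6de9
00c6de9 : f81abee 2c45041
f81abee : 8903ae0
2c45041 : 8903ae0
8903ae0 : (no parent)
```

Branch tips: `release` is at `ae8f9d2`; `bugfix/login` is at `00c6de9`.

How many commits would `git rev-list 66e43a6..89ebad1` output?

Reachable from 89ebad1: {00c6de9, 2c45041, 619b744, 8903ae0, 89ebad1, ecf02f9, f81abee}.
Reachable from 66e43a6: {2c45041, 66e43a6, 8903ae0, 8c047c4}.
In 89ebad1's history but not 66e43a6's: {00c6de9, 619b744, 89ebad1, ecf02f9, f81abee} — 5 commits.

5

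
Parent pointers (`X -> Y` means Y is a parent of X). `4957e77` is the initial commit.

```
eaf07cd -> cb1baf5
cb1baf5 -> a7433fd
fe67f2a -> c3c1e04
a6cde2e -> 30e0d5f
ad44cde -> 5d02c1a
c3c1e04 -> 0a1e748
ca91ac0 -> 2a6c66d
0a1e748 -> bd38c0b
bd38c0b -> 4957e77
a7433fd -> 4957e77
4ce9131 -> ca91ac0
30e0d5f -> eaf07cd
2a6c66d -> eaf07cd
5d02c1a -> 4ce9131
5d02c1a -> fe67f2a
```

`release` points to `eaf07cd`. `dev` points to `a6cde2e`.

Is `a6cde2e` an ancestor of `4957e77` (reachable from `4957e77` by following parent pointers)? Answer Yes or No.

Ancestors of 4957e77: {4957e77}.
a6cde2e is not in that set, so it is not an ancestor of 4957e77.

No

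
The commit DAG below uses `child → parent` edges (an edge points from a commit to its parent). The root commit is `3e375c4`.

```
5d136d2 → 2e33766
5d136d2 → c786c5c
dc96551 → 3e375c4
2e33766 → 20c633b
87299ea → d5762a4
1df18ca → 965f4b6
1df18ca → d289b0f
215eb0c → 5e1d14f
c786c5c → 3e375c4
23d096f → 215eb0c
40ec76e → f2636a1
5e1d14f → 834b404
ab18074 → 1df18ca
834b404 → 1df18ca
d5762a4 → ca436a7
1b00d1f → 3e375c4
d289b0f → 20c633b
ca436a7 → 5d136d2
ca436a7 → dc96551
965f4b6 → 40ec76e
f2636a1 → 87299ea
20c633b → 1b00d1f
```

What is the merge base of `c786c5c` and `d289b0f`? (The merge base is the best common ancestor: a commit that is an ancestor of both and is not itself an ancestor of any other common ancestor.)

3e375c4

Ancestors of c786c5c: {3e375c4, c786c5c}.
Ancestors of d289b0f: {1b00d1f, 20c633b, 3e375c4, d289b0f}.
Common ancestors: {3e375c4}.
The only common ancestor is 3e375c4, so it is the merge base.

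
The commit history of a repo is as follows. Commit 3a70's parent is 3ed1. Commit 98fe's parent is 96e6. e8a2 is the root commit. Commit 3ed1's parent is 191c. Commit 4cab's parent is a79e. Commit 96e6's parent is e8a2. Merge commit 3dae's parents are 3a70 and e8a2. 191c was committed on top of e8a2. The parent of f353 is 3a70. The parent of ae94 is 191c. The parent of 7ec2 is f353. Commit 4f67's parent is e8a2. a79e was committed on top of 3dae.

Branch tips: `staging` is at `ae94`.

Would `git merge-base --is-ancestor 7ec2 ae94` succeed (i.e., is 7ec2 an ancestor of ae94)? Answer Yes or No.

Ancestors of ae94: {191c, ae94, e8a2}.
7ec2 is not in that set, so it is not an ancestor of ae94.

No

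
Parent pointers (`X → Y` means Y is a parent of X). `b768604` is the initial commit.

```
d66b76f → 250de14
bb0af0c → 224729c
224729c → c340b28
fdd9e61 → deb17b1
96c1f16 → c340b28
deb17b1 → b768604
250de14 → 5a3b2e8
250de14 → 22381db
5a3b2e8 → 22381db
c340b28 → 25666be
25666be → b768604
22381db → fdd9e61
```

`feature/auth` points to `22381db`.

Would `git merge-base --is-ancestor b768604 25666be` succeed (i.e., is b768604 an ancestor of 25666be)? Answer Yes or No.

Yes

Ancestors of 25666be (commits reachable by following parents): {25666be, b768604}.
b768604 is in that set, so it is an ancestor of 25666be.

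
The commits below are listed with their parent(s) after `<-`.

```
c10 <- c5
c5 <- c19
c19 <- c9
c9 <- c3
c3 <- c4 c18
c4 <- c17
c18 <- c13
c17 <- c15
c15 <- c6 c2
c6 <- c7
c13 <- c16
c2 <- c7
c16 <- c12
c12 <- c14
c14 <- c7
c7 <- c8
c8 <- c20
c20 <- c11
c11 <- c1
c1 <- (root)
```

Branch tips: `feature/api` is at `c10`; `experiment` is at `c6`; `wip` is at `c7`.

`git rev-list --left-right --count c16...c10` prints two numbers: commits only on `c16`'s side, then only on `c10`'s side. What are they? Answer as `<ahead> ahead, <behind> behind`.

0 ahead, 12 behind

Reachable from c16: {c1, c11, c12, c14, c16, c20, c7, c8}.
Reachable from c10: {c1, c10, c11, c12, c13, c14, c15, c16, c17, c18, c19, c2, c20, c3, c4, c5, c6, c7, c8, c9}.
Only in c16's history (ahead): {} — 0.
Only in c10's history (behind): {c10, c13, c15, c17, c18, c19, c2, c3, c4, c5, c6, c9} — 12.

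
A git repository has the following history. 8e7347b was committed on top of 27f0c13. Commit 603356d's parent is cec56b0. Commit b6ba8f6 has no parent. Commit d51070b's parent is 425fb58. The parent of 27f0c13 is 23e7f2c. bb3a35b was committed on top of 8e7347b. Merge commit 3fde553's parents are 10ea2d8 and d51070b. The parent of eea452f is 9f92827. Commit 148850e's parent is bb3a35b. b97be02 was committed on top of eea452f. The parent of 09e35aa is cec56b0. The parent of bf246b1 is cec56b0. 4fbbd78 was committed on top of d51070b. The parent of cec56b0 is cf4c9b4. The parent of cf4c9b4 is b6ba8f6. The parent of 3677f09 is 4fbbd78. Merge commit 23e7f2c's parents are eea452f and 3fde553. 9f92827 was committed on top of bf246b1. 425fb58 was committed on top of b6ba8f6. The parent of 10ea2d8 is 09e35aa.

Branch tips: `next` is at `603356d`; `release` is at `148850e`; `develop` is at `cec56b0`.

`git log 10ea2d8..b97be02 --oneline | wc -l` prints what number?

4

Reachable from b97be02: {9f92827, b6ba8f6, b97be02, bf246b1, cec56b0, cf4c9b4, eea452f}.
Reachable from 10ea2d8: {09e35aa, 10ea2d8, b6ba8f6, cec56b0, cf4c9b4}.
In b97be02's history but not 10ea2d8's: {9f92827, b97be02, bf246b1, eea452f} — 4 commits.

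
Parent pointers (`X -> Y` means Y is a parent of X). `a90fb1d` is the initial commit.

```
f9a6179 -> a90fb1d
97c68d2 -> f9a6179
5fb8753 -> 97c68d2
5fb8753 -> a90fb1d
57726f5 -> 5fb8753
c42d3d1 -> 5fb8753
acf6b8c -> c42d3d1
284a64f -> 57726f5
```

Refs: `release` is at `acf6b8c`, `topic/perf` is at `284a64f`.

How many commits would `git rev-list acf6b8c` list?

6

Walking parent pointers from acf6b8c: reachable set = {5fb8753, 97c68d2, a90fb1d, acf6b8c, c42d3d1, f9a6179}.
That is 6 commits.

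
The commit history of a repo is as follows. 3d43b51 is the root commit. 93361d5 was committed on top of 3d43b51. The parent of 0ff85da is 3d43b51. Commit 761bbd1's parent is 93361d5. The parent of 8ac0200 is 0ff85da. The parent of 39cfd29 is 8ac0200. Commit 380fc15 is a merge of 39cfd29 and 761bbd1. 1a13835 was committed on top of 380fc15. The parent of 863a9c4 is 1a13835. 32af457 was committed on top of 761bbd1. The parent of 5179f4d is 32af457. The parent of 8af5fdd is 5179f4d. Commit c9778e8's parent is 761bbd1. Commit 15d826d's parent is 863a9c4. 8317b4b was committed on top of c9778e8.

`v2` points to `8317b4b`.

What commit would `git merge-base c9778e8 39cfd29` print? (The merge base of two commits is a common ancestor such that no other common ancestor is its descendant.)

Ancestors of c9778e8: {3d43b51, 761bbd1, 93361d5, c9778e8}.
Ancestors of 39cfd29: {0ff85da, 39cfd29, 3d43b51, 8ac0200}.
Common ancestors: {3d43b51}.
The only common ancestor is 3d43b51, so it is the merge base.

3d43b51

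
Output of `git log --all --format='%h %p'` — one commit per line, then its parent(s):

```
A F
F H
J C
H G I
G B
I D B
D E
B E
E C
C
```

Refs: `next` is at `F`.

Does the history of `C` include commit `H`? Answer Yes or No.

No

Ancestors of C: {C}.
H is not in that set, so it is not an ancestor of C.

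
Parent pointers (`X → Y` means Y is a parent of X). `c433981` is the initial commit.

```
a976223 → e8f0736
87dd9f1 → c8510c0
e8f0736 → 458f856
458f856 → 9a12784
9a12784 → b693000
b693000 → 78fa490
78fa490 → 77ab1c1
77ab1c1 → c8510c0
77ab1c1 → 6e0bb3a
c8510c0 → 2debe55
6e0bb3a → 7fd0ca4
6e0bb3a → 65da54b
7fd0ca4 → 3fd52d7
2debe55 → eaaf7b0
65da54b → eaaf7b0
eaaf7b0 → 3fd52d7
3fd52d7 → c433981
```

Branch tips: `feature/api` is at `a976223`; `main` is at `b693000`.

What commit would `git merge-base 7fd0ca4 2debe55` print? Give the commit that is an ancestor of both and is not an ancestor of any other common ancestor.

3fd52d7

Ancestors of 7fd0ca4: {3fd52d7, 7fd0ca4, c433981}.
Ancestors of 2debe55: {2debe55, 3fd52d7, c433981, eaaf7b0}.
Common ancestors: {3fd52d7, c433981}.
Among these, 3fd52d7 is not an ancestor of any other common ancestor — it is the merge base.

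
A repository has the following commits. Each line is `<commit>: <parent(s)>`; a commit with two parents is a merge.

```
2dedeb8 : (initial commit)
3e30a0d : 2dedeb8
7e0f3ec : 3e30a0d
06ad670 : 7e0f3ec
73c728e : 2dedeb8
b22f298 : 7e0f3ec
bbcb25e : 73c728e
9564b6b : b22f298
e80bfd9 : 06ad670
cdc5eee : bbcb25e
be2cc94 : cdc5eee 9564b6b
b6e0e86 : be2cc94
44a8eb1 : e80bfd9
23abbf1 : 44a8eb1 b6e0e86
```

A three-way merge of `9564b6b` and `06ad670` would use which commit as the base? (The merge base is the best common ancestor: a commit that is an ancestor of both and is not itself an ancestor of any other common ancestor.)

7e0f3ec

Ancestors of 9564b6b: {2dedeb8, 3e30a0d, 7e0f3ec, 9564b6b, b22f298}.
Ancestors of 06ad670: {06ad670, 2dedeb8, 3e30a0d, 7e0f3ec}.
Common ancestors: {2dedeb8, 3e30a0d, 7e0f3ec}.
Among these, 7e0f3ec is not an ancestor of any other common ancestor — it is the merge base.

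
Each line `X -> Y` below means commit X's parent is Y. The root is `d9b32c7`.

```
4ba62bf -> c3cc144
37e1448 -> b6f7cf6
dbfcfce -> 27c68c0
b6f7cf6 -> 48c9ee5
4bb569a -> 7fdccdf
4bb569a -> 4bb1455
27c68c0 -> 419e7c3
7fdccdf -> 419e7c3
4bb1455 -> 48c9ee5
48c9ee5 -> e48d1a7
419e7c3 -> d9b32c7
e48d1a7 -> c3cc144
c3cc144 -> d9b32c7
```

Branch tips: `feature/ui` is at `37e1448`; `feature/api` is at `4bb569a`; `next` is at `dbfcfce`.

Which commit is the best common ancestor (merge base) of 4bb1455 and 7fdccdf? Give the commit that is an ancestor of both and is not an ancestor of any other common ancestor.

Ancestors of 4bb1455: {48c9ee5, 4bb1455, c3cc144, d9b32c7, e48d1a7}.
Ancestors of 7fdccdf: {419e7c3, 7fdccdf, d9b32c7}.
Common ancestors: {d9b32c7}.
The only common ancestor is d9b32c7, so it is the merge base.

d9b32c7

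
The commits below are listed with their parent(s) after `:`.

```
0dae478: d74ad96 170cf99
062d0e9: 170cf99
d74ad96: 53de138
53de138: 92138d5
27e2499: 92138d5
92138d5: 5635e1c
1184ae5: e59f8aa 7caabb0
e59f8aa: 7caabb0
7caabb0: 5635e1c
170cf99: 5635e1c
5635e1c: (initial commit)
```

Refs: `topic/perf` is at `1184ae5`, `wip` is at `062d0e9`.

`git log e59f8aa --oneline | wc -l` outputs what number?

Walking parent pointers from e59f8aa: reachable set = {5635e1c, 7caabb0, e59f8aa}.
That is 3 commits.

3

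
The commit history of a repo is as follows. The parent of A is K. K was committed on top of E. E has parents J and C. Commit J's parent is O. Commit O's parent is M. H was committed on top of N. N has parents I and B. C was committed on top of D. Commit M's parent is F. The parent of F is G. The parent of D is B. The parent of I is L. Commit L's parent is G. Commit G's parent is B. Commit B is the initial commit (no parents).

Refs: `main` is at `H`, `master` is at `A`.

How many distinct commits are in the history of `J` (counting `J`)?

6

Walking parent pointers from J: reachable set = {B, F, G, J, M, O}.
That is 6 commits.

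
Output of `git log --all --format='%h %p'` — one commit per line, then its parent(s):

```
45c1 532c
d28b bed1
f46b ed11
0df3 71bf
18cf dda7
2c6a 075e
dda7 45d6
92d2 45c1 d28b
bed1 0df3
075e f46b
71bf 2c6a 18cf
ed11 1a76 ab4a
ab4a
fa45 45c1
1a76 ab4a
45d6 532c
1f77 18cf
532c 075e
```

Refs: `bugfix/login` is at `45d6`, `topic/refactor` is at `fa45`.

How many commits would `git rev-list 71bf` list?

11

Walking parent pointers from 71bf: reachable set = {075e, 18cf, 1a76, 2c6a, 45d6, 532c, 71bf, ab4a, dda7, ed11, f46b}.
That is 11 commits.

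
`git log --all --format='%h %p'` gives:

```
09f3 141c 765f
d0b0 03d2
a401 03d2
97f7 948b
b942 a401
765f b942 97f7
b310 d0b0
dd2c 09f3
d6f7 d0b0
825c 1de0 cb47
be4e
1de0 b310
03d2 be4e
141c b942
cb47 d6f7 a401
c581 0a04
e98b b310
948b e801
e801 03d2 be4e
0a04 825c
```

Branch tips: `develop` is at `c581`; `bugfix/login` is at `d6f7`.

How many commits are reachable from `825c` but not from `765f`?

6

Reachable from 825c: {03d2, 1de0, 825c, a401, b310, be4e, cb47, d0b0, d6f7}.
Reachable from 765f: {03d2, 765f, 948b, 97f7, a401, b942, be4e, e801}.
In 825c's history but not 765f's: {1de0, 825c, b310, cb47, d0b0, d6f7} — 6 commits.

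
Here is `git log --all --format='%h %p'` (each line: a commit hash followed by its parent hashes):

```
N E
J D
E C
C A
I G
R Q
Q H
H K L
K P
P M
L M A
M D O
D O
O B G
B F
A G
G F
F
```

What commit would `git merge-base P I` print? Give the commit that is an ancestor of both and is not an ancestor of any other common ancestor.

Ancestors of P: {B, D, F, G, M, O, P}.
Ancestors of I: {F, G, I}.
Common ancestors: {F, G}.
Among these, G is not an ancestor of any other common ancestor — it is the merge base.

G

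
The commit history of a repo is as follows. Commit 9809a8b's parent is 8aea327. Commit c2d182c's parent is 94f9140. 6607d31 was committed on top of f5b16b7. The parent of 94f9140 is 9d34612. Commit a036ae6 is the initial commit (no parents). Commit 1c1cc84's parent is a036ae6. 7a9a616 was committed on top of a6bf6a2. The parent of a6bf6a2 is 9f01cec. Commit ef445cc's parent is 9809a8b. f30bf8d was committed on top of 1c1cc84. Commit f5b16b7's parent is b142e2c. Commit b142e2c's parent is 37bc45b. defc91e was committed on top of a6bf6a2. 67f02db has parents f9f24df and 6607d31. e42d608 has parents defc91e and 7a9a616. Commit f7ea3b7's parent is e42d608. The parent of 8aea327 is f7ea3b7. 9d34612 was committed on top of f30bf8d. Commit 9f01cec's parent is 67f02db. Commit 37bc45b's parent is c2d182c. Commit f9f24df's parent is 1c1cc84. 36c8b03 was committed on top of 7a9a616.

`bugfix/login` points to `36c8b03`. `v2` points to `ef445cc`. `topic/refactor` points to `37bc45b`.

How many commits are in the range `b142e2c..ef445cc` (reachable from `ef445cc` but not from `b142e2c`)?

13

Reachable from ef445cc: {1c1cc84, 37bc45b, 6607d31, 67f02db, 7a9a616, 8aea327, 94f9140, 9809a8b, 9d34612, 9f01cec, a036ae6, a6bf6a2, b142e2c, c2d182c, defc91e, e42d608, ef445cc, f30bf8d, f5b16b7, f7ea3b7, f9f24df}.
Reachable from b142e2c: {1c1cc84, 37bc45b, 94f9140, 9d34612, a036ae6, b142e2c, c2d182c, f30bf8d}.
In ef445cc's history but not b142e2c's: {6607d31, 67f02db, 7a9a616, 8aea327, 9809a8b, 9f01cec, a6bf6a2, defc91e, e42d608, ef445cc, f5b16b7, f7ea3b7, f9f24df} — 13 commits.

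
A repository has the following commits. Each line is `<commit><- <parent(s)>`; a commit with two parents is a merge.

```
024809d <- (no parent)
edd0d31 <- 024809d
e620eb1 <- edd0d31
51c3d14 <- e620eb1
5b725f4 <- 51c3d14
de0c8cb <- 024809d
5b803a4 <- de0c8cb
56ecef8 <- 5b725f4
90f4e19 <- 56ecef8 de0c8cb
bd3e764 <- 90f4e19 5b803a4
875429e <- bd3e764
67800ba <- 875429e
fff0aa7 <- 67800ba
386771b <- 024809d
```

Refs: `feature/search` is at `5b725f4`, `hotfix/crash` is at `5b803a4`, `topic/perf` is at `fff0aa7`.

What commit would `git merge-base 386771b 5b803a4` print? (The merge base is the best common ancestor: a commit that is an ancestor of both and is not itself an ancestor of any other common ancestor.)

024809d

Ancestors of 386771b: {024809d, 386771b}.
Ancestors of 5b803a4: {024809d, 5b803a4, de0c8cb}.
Common ancestors: {024809d}.
The only common ancestor is 024809d, so it is the merge base.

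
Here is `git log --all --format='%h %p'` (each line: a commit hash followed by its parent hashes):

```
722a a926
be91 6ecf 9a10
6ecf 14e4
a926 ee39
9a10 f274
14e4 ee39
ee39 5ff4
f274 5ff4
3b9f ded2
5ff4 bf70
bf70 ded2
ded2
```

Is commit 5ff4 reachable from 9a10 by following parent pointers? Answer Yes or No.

Ancestors of 9a10 (commits reachable by following parents): {5ff4, 9a10, bf70, ded2, f274}.
5ff4 is in that set, so it is an ancestor of 9a10.

Yes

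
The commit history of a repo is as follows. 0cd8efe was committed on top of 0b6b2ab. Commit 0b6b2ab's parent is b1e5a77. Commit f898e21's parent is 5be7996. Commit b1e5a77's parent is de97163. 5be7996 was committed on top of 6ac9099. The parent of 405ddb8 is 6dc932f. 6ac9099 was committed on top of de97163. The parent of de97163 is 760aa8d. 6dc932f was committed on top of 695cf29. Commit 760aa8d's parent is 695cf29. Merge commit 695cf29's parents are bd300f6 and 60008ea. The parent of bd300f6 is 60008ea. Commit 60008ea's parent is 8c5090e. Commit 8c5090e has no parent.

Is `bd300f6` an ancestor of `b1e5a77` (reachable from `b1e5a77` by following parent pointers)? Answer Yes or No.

Ancestors of b1e5a77 (commits reachable by following parents): {60008ea, 695cf29, 760aa8d, 8c5090e, b1e5a77, bd300f6, de97163}.
bd300f6 is in that set, so it is an ancestor of b1e5a77.

Yes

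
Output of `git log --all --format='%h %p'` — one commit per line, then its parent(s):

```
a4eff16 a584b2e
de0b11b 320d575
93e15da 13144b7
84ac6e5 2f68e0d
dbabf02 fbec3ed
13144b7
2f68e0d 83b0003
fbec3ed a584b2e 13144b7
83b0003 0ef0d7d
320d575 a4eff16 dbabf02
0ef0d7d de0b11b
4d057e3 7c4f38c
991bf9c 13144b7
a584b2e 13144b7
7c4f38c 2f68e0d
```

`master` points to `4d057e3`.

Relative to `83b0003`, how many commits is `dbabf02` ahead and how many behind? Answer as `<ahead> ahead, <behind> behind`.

Reachable from dbabf02: {13144b7, a584b2e, dbabf02, fbec3ed}.
Reachable from 83b0003: {0ef0d7d, 13144b7, 320d575, 83b0003, a4eff16, a584b2e, dbabf02, de0b11b, fbec3ed}.
Only in dbabf02's history (ahead): {} — 0.
Only in 83b0003's history (behind): {0ef0d7d, 320d575, 83b0003, a4eff16, de0b11b} — 5.

0 ahead, 5 behind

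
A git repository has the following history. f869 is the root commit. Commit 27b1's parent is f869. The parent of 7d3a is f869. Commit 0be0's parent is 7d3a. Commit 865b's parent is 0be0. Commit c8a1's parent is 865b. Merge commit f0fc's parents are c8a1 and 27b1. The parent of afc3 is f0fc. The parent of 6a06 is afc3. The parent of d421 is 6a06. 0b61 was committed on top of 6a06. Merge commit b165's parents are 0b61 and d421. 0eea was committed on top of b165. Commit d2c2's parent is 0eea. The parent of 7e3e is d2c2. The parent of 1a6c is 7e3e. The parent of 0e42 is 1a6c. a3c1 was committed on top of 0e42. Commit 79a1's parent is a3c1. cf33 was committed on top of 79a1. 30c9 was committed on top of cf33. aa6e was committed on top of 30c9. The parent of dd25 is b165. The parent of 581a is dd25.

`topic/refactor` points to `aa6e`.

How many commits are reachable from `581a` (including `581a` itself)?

14

Walking parent pointers from 581a: reachable set = {0b61, 0be0, 27b1, 581a, 6a06, 7d3a, 865b, afc3, b165, c8a1, d421, dd25, f0fc, f869}.
That is 14 commits.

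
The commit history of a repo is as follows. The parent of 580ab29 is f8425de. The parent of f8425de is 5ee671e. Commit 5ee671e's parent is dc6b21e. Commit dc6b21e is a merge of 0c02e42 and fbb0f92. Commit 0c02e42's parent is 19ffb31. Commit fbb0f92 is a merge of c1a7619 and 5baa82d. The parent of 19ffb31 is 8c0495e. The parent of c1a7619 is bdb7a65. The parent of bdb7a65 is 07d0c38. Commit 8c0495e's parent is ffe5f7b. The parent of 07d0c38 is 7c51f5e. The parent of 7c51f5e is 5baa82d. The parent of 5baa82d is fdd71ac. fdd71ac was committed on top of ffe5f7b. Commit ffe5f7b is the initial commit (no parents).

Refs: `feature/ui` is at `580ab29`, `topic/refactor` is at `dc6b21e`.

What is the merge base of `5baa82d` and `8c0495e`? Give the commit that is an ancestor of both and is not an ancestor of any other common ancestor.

ffe5f7b

Ancestors of 5baa82d: {5baa82d, fdd71ac, ffe5f7b}.
Ancestors of 8c0495e: {8c0495e, ffe5f7b}.
Common ancestors: {ffe5f7b}.
The only common ancestor is ffe5f7b, so it is the merge base.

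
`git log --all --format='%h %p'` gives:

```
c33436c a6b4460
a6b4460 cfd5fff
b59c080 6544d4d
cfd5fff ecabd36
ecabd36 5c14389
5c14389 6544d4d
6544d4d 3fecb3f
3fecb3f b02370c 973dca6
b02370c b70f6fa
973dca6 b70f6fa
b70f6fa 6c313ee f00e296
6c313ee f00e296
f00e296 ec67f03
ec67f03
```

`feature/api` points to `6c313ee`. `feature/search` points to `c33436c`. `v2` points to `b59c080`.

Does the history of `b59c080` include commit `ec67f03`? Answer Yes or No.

Yes

Ancestors of b59c080 (commits reachable by following parents): {3fecb3f, 6544d4d, 6c313ee, 973dca6, b02370c, b59c080, b70f6fa, ec67f03, f00e296}.
ec67f03 is in that set, so it is an ancestor of b59c080.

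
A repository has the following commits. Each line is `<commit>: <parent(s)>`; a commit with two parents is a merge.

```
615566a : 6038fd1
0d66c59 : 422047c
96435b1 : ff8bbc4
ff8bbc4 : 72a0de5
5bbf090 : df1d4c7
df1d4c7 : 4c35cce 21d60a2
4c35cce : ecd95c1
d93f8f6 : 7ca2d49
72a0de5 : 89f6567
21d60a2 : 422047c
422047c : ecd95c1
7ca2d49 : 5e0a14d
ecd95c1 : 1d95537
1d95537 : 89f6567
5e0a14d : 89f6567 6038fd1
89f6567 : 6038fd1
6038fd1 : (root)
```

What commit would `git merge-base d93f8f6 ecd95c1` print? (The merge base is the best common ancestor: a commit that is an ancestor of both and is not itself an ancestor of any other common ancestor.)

Ancestors of d93f8f6: {5e0a14d, 6038fd1, 7ca2d49, 89f6567, d93f8f6}.
Ancestors of ecd95c1: {1d95537, 6038fd1, 89f6567, ecd95c1}.
Common ancestors: {6038fd1, 89f6567}.
Among these, 89f6567 is not an ancestor of any other common ancestor — it is the merge base.

89f6567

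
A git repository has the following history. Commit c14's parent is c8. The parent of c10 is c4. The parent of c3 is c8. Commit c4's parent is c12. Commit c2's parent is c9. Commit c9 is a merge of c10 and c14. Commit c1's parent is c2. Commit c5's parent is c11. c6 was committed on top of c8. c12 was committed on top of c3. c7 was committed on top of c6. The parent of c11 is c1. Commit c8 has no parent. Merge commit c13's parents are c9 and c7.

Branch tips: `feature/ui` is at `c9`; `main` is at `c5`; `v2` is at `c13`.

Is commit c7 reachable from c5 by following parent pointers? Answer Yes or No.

No

Ancestors of c5: {c1, c10, c11, c12, c14, c2, c3, c4, c5, c8, c9}.
c7 is not in that set, so it is not an ancestor of c5.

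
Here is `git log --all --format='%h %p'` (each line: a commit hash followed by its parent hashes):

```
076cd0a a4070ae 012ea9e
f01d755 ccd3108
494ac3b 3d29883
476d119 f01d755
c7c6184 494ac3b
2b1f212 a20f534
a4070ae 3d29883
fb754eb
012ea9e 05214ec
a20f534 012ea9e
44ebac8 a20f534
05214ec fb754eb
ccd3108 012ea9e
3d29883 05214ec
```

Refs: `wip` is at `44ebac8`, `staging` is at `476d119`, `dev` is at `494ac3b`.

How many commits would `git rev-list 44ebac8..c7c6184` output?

3

Reachable from c7c6184: {05214ec, 3d29883, 494ac3b, c7c6184, fb754eb}.
Reachable from 44ebac8: {012ea9e, 05214ec, 44ebac8, a20f534, fb754eb}.
In c7c6184's history but not 44ebac8's: {3d29883, 494ac3b, c7c6184} — 3 commits.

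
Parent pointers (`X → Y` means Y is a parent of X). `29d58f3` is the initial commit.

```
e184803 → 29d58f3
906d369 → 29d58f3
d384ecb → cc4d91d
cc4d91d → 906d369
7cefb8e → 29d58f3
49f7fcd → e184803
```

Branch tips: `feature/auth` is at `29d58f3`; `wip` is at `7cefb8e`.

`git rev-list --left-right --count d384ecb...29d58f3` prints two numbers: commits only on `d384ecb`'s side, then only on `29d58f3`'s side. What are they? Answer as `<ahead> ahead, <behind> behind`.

Reachable from d384ecb: {29d58f3, 906d369, cc4d91d, d384ecb}.
Reachable from 29d58f3: {29d58f3}.
Only in d384ecb's history (ahead): {906d369, cc4d91d, d384ecb} — 3.
Only in 29d58f3's history (behind): {} — 0.

3 ahead, 0 behind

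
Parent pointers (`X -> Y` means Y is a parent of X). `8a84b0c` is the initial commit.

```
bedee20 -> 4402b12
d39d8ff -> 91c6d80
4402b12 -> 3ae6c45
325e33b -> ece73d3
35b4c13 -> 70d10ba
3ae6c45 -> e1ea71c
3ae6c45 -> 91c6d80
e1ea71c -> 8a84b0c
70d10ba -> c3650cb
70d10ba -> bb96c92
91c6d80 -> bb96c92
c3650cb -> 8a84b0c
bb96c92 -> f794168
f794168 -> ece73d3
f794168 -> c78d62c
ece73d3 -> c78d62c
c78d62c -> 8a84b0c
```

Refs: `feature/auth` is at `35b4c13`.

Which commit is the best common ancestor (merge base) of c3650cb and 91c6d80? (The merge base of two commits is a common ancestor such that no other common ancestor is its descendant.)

Ancestors of c3650cb: {8a84b0c, c3650cb}.
Ancestors of 91c6d80: {8a84b0c, 91c6d80, bb96c92, c78d62c, ece73d3, f794168}.
Common ancestors: {8a84b0c}.
The only common ancestor is 8a84b0c, so it is the merge base.

8a84b0c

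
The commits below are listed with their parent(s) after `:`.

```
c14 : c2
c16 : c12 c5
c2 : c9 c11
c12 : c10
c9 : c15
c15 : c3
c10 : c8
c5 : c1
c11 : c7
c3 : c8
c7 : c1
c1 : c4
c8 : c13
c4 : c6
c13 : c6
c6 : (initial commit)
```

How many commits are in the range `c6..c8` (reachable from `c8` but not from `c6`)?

Reachable from c8: {c13, c6, c8}.
Reachable from c6: {c6}.
In c8's history but not c6's: {c13, c8} — 2 commits.

2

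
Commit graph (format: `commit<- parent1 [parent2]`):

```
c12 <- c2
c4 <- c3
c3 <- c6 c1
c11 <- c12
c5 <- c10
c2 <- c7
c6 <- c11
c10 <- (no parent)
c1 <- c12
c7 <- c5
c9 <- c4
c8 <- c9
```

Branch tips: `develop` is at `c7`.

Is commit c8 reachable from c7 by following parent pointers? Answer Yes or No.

No

Ancestors of c7: {c10, c5, c7}.
c8 is not in that set, so it is not an ancestor of c7.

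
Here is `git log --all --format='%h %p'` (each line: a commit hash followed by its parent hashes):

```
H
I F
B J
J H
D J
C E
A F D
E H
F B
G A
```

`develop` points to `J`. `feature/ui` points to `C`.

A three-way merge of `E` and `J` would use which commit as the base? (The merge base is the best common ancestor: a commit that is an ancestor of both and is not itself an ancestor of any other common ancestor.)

H

Ancestors of E: {E, H}.
Ancestors of J: {H, J}.
Common ancestors: {H}.
The only common ancestor is H, so it is the merge base.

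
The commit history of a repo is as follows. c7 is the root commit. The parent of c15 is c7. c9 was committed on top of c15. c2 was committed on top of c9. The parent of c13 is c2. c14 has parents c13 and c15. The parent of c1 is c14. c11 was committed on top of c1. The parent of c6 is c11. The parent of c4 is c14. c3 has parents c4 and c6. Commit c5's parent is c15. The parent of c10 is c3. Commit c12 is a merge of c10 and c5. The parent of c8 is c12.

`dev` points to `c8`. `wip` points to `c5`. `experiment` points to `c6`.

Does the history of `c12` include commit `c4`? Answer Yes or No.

Yes

Ancestors of c12 (commits reachable by following parents): {c1, c10, c11, c12, c13, c14, c15, c2, c3, c4, c5, c6, c7, c9}.
c4 is in that set, so it is an ancestor of c12.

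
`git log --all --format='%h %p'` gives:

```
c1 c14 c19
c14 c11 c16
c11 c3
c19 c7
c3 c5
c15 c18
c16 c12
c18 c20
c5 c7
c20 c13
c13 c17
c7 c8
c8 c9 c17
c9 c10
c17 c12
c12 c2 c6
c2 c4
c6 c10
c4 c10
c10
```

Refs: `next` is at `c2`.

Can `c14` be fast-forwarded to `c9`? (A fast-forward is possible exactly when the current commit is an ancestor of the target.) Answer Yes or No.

A fast-forward from c14 to c9 is possible iff c14 is an ancestor of c9.
Ancestors of c9: {c10, c9}.
c14 is not among them, so fast-forward is not possible.

No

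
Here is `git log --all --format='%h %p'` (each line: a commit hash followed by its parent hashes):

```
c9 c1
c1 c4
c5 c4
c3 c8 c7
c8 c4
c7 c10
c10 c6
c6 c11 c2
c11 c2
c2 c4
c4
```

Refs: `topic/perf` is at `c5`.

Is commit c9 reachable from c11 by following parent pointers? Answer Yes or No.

Ancestors of c11: {c11, c2, c4}.
c9 is not in that set, so it is not an ancestor of c11.

No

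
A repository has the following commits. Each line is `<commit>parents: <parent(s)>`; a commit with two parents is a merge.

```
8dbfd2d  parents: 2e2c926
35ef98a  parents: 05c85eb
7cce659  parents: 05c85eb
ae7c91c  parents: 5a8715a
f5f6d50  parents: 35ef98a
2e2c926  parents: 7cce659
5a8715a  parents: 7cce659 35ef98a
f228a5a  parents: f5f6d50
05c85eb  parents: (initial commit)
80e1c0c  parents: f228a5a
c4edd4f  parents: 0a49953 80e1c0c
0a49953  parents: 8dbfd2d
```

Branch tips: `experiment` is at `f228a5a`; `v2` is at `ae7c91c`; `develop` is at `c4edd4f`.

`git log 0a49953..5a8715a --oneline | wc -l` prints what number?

Reachable from 5a8715a: {05c85eb, 35ef98a, 5a8715a, 7cce659}.
Reachable from 0a49953: {05c85eb, 0a49953, 2e2c926, 7cce659, 8dbfd2d}.
In 5a8715a's history but not 0a49953's: {35ef98a, 5a8715a} — 2 commits.

2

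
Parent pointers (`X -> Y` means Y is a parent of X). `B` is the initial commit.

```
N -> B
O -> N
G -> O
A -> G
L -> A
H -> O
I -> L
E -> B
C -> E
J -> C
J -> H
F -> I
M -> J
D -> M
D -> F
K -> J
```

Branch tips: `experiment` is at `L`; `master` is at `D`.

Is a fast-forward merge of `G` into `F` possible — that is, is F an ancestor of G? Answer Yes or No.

A fast-forward from F to G is possible iff F is an ancestor of G.
Ancestors of G: {B, G, N, O}.
F is not among them, so fast-forward is not possible.

No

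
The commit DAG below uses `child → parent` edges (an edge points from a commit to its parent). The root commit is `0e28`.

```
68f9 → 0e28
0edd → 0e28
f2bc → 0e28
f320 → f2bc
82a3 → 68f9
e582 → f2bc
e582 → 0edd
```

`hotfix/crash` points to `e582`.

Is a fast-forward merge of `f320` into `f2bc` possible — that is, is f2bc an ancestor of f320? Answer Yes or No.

Yes

A fast-forward from f2bc to f320 is possible iff f2bc is an ancestor of f320.
Ancestors of f320: {0e28, f2bc, f320}.
f2bc is among them, so fast-forward is possible.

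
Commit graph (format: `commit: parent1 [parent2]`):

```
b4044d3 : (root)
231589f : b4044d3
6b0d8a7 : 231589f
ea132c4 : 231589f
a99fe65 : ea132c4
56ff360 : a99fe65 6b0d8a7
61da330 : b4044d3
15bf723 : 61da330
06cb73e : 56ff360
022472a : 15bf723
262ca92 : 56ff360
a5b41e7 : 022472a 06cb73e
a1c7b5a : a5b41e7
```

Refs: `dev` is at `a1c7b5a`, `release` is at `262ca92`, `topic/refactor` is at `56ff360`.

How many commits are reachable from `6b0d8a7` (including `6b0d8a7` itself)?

Walking parent pointers from 6b0d8a7: reachable set = {231589f, 6b0d8a7, b4044d3}.
That is 3 commits.

3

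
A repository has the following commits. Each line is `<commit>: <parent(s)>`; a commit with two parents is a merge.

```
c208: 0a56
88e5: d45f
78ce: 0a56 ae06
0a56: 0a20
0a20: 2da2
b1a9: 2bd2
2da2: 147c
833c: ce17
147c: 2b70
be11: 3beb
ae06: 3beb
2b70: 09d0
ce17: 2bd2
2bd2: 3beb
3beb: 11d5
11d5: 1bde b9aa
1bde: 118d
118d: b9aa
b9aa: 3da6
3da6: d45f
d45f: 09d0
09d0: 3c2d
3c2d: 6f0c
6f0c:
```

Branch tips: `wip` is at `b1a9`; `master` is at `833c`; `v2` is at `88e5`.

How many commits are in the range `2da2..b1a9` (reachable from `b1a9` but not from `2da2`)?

Reachable from b1a9: {09d0, 118d, 11d5, 1bde, 2bd2, 3beb, 3c2d, 3da6, 6f0c, b1a9, b9aa, d45f}.
Reachable from 2da2: {09d0, 147c, 2b70, 2da2, 3c2d, 6f0c}.
In b1a9's history but not 2da2's: {118d, 11d5, 1bde, 2bd2, 3beb, 3da6, b1a9, b9aa, d45f} — 9 commits.

9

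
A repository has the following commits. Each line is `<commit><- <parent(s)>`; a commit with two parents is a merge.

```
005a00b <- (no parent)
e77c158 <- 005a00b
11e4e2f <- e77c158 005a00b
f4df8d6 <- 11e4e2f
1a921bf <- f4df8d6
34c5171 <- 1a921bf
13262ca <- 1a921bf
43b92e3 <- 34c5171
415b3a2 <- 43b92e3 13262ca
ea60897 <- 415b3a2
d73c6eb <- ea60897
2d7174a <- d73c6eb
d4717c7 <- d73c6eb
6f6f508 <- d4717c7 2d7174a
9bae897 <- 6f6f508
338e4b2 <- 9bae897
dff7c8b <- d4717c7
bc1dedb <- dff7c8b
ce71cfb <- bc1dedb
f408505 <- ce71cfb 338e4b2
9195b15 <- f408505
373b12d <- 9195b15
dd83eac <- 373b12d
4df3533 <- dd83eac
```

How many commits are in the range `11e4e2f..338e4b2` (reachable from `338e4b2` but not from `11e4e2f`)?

Reachable from 338e4b2: {005a00b, 11e4e2f, 13262ca, 1a921bf, 2d7174a, 338e4b2, 34c5171, 415b3a2, 43b92e3, 6f6f508, 9bae897, d4717c7, d73c6eb, e77c158, ea60897, f4df8d6}.
Reachable from 11e4e2f: {005a00b, 11e4e2f, e77c158}.
In 338e4b2's history but not 11e4e2f's: {13262ca, 1a921bf, 2d7174a, 338e4b2, 34c5171, 415b3a2, 43b92e3, 6f6f508, 9bae897, d4717c7, d73c6eb, ea60897, f4df8d6} — 13 commits.

13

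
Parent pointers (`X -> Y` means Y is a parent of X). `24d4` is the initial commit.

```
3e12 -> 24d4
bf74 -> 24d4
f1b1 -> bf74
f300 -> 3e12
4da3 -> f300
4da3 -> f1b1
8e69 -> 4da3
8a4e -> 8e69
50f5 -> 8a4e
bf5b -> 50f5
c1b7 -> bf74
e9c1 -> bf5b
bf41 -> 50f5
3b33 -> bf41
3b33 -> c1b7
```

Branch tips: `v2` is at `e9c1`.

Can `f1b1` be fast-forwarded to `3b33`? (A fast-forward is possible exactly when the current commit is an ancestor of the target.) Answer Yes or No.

A fast-forward from f1b1 to 3b33 is possible iff f1b1 is an ancestor of 3b33.
Ancestors of 3b33: {24d4, 3b33, 3e12, 4da3, 50f5, 8a4e, 8e69, bf41, bf74, c1b7, f1b1, f300}.
f1b1 is among them, so fast-forward is possible.

Yes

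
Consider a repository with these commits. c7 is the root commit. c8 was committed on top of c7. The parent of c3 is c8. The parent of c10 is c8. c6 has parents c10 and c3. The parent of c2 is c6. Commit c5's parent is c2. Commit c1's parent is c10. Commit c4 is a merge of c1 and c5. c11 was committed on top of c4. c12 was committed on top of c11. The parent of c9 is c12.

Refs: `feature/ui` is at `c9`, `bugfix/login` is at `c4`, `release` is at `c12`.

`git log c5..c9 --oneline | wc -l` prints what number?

5

Reachable from c9: {c1, c10, c11, c12, c2, c3, c4, c5, c6, c7, c8, c9}.
Reachable from c5: {c10, c2, c3, c5, c6, c7, c8}.
In c9's history but not c5's: {c1, c11, c12, c4, c9} — 5 commits.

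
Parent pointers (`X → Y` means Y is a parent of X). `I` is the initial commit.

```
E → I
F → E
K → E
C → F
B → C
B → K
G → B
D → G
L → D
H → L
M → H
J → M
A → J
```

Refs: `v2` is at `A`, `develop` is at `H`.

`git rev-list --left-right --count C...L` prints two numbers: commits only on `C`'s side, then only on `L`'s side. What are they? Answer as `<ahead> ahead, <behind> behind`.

0 ahead, 5 behind

Reachable from C: {C, E, F, I}.
Reachable from L: {B, C, D, E, F, G, I, K, L}.
Only in C's history (ahead): {} — 0.
Only in L's history (behind): {B, D, G, K, L} — 5.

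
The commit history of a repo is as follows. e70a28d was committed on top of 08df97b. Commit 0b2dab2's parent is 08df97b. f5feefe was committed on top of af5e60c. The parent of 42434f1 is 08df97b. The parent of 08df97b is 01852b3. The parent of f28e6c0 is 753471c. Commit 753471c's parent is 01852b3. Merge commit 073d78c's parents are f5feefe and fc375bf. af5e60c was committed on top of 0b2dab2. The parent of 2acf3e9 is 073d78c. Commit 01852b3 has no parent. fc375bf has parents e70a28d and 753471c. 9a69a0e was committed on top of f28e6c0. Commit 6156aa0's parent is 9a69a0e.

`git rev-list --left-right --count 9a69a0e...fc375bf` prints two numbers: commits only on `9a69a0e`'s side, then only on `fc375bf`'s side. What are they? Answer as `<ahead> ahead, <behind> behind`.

Reachable from 9a69a0e: {01852b3, 753471c, 9a69a0e, f28e6c0}.
Reachable from fc375bf: {01852b3, 08df97b, 753471c, e70a28d, fc375bf}.
Only in 9a69a0e's history (ahead): {9a69a0e, f28e6c0} — 2.
Only in fc375bf's history (behind): {08df97b, e70a28d, fc375bf} — 3.

2 ahead, 3 behind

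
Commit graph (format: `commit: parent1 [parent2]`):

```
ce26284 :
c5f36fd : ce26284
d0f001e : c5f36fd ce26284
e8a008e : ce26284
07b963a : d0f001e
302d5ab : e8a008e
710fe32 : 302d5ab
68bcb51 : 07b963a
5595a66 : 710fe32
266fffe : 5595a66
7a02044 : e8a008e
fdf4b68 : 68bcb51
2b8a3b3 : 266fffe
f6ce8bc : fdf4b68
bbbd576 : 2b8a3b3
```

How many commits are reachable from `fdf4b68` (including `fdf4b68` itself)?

Walking parent pointers from fdf4b68: reachable set = {07b963a, 68bcb51, c5f36fd, ce26284, d0f001e, fdf4b68}.
That is 6 commits.

6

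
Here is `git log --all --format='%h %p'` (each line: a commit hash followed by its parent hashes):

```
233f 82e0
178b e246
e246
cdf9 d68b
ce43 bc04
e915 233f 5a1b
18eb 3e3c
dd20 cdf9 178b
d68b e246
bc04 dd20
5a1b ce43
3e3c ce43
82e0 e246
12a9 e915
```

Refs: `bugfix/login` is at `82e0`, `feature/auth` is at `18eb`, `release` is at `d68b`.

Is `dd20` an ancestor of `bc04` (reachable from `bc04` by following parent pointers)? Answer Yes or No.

Yes

Ancestors of bc04 (commits reachable by following parents): {178b, bc04, cdf9, d68b, dd20, e246}.
dd20 is in that set, so it is an ancestor of bc04.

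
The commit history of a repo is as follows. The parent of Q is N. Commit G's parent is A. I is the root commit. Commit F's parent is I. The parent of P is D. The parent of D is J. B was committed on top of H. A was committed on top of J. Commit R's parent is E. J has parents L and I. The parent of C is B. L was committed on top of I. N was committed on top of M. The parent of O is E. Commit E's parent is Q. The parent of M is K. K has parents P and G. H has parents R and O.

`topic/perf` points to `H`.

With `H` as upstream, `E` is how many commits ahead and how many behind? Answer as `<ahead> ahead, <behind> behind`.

0 ahead, 3 behind

Reachable from E: {A, D, E, G, I, J, K, L, M, N, P, Q}.
Reachable from H: {A, D, E, G, H, I, J, K, L, M, N, O, P, Q, R}.
Only in E's history (ahead): {} — 0.
Only in H's history (behind): {H, O, R} — 3.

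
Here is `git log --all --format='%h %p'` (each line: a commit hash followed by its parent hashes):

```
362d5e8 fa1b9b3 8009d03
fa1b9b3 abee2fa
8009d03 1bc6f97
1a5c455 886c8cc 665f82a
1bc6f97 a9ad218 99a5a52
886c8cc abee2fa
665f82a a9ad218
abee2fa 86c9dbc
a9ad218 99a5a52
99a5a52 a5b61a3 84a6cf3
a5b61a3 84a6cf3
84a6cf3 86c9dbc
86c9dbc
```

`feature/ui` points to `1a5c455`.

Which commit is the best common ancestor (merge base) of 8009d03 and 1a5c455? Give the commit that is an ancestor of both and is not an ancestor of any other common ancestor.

a9ad218

Ancestors of 8009d03: {1bc6f97, 8009d03, 84a6cf3, 86c9dbc, 99a5a52, a5b61a3, a9ad218}.
Ancestors of 1a5c455: {1a5c455, 665f82a, 84a6cf3, 86c9dbc, 886c8cc, 99a5a52, a5b61a3, a9ad218, abee2fa}.
Common ancestors: {84a6cf3, 86c9dbc, 99a5a52, a5b61a3, a9ad218}.
Among these, a9ad218 is not an ancestor of any other common ancestor — it is the merge base.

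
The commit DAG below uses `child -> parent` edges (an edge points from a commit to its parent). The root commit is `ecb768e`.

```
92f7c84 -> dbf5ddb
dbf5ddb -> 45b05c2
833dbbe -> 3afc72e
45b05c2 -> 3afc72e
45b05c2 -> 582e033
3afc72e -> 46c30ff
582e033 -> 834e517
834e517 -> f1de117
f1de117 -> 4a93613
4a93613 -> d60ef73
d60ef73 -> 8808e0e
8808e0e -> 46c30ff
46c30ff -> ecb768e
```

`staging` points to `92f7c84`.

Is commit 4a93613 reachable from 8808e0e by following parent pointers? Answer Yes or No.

Ancestors of 8808e0e: {46c30ff, 8808e0e, ecb768e}.
4a93613 is not in that set, so it is not an ancestor of 8808e0e.

No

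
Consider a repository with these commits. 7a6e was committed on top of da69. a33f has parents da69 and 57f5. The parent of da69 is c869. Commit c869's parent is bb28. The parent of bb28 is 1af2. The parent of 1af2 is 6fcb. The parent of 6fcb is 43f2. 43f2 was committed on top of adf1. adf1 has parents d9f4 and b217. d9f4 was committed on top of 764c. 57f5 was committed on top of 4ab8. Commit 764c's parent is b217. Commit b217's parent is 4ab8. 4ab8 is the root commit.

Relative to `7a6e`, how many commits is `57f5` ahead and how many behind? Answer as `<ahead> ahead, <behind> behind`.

Reachable from 57f5: {4ab8, 57f5}.
Reachable from 7a6e: {1af2, 43f2, 4ab8, 6fcb, 764c, 7a6e, adf1, b217, bb28, c869, d9f4, da69}.
Only in 57f5's history (ahead): {57f5} — 1.
Only in 7a6e's history (behind): {1af2, 43f2, 6fcb, 764c, 7a6e, adf1, b217, bb28, c869, d9f4, da69} — 11.

1 ahead, 11 behind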